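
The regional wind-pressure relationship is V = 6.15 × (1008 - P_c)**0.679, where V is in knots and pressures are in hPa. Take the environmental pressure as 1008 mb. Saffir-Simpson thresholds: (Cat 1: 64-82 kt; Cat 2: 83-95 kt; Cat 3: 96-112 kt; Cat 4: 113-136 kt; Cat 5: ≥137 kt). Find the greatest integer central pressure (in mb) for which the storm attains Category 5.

Category 5 begins at V = 137 kt.
Required ΔP = (137/6.15)^(1/0.679) = 22.276^1.473 ≈ 96.62 mb.
P_c ≤ 1008 − 96.62 = 911.38, so the highest integer P_c is 911 mb.

911 mb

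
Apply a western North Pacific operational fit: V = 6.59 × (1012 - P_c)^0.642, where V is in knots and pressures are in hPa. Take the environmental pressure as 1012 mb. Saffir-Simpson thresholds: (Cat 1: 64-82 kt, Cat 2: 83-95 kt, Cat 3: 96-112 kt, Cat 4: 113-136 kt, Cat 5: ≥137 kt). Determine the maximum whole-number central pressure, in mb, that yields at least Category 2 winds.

960 mb

Category 2 begins at V = 83 kt.
Required ΔP = (83/6.59)^(1/0.642) = 12.595^1.558 ≈ 51.72 mb.
P_c ≤ 1012 − 51.72 = 960.28, so the highest integer P_c is 960 mb.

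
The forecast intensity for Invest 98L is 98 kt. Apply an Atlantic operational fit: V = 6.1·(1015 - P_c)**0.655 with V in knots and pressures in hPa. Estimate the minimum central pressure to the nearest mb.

ΔP = (V / 6.1)^(1/0.655) = (98/6.1)^1.527.
98/6.1 = 16.066; 16.066^1.527 ≈ 69.35 mb.
P_c = 1015 − 69.35 = 945.65 ≈ 946 mb.

946 mb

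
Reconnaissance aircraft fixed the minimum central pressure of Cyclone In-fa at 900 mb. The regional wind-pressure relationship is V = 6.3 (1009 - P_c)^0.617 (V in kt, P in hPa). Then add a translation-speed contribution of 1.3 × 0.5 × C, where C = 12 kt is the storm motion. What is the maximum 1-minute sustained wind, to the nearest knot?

ΔP = 1009 − 900 = 109 mb.
109^0.617 ≈ 18.076.
V ≈ 6.3 × 18.076 ≈ 113.9 kt.
Translation term: 1.3 × 0.5 × 12 = 7.8 kt.
Corrected V ≈ 121.7 kt → 122 kt.

122 kt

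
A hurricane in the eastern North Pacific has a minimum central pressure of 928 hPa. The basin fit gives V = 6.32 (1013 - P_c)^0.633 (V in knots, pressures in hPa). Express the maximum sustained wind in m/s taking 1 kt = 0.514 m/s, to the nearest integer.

54 m/s

ΔP = 1013 − 928 = 85 hPa.
V ≈ 6.32 × 85^0.633 = 6.32 × 16.646 ≈ 105.206 kt.
105.206 × 0.514 ≈ 54.08 m/s → 54 m/s.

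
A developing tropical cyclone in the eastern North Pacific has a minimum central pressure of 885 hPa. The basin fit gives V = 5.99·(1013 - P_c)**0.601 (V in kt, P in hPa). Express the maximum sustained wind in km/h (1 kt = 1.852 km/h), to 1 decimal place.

204.9 km/h

ΔP = 1013 − 885 = 128 hPa.
V ≈ 5.99 × 128^0.601 = 5.99 × 18.469 ≈ 110.627 kt.
110.627 × 1.852 ≈ 204.88 km/h → 204.9 km/h.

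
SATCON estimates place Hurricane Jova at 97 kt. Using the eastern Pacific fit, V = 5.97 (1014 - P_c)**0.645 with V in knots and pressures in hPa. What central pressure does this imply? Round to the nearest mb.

ΔP = (V / 5.97)^(1/0.645) = (97/5.97)^1.550.
97/5.97 = 16.248; 16.248^1.550 ≈ 75.37 mb.
P_c = 1014 − 75.37 = 938.63 ≈ 939 mb.

939 mb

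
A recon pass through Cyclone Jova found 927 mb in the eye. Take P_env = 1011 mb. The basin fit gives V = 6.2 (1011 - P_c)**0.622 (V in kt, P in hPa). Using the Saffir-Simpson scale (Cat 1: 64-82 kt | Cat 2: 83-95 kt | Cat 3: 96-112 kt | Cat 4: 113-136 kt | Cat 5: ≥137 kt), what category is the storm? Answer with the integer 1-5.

ΔP = 1011 − 927 = 84 mb.
V ≈ 6.2 × 84^0.622 = 6.2 × 15.74 ≈ 98 kt.
98 kt falls in the Category 3 band.

3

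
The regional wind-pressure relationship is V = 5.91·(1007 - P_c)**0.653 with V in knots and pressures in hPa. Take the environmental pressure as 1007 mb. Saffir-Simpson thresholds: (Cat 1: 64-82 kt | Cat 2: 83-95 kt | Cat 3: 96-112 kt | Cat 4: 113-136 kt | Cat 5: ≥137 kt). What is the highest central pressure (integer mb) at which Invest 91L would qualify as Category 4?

915 mb

Category 4 begins at V = 113 kt.
Required ΔP = (113/5.91)^(1/0.653) = 19.120^1.531 ≈ 91.72 mb.
P_c ≤ 1007 − 91.72 = 915.28, so the highest integer P_c is 915 mb.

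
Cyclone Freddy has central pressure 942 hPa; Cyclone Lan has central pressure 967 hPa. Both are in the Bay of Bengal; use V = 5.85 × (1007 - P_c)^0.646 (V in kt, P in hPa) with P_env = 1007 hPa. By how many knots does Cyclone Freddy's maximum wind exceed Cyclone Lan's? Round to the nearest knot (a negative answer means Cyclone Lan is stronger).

23 kt

Cyclone Freddy: ΔP = 65; V ≈ 5.85 × 65^0.646 ≈ 86.76 kt.
Cyclone Lan: ΔP = 40; V ≈ 5.85 × 40^0.646 ≈ 63.40 kt.
Difference ≈ 86.76 − 63.40 = 23.36 → 23 kt.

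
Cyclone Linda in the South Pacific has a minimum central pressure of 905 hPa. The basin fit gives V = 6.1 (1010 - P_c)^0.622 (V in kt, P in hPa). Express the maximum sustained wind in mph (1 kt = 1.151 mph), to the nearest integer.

127 mph

ΔP = 1010 − 905 = 105 hPa.
V ≈ 6.1 × 105^0.622 = 6.1 × 18.079 ≈ 110.283 kt.
110.283 × 1.151 ≈ 126.94 mph → 127 mph.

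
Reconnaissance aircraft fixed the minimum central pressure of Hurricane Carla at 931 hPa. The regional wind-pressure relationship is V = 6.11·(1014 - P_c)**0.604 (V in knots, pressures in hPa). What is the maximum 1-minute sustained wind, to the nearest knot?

88 kt

ΔP = 1014 − 931 = 83 hPa.
83^0.604 ≈ 14.425.
V ≈ 6.11 × 14.425 ≈ 88.1 kt.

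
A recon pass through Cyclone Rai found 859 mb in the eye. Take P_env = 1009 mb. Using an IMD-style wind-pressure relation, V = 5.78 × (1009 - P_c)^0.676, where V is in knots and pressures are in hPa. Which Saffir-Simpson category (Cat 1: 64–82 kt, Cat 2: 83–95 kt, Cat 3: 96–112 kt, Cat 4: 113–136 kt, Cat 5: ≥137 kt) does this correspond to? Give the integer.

ΔP = 1009 − 859 = 150 mb.
V ≈ 5.78 × 150^0.676 = 5.78 × 29.58 ≈ 171 kt.
171 kt falls in the Category 5 band.

5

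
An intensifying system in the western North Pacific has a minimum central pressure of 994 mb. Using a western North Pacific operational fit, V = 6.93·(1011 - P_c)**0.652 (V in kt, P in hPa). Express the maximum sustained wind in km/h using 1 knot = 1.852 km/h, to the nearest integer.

81 km/h

ΔP = 1011 − 994 = 17 mb.
V ≈ 6.93 × 17^0.652 = 6.93 × 6.342 ≈ 43.953 kt.
43.953 × 1.852 ≈ 81.40 km/h → 81 km/h.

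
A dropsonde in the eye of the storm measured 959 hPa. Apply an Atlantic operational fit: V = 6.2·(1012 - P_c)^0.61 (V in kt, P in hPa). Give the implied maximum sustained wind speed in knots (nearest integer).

70 kt

ΔP = 1012 − 959 = 53 hPa.
53^0.61 ≈ 11.267.
V ≈ 6.2 × 11.267 ≈ 69.9 kt.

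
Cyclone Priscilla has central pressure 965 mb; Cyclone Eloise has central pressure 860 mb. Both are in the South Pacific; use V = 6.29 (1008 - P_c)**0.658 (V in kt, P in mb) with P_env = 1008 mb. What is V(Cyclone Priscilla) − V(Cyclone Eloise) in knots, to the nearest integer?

-94 kt

Cyclone Priscilla: ΔP = 43; V ≈ 6.29 × 43^0.658 ≈ 74.73 kt.
Cyclone Eloise: ΔP = 148; V ≈ 6.29 × 148^0.658 ≈ 168.53 kt.
Difference ≈ 74.73 − 168.53 = -93.80 → -94 kt.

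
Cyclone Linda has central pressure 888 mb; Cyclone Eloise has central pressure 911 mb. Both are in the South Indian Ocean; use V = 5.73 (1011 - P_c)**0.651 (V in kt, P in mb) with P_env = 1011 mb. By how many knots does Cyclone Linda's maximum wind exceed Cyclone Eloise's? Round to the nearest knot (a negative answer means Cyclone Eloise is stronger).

17 kt

Cyclone Linda: ΔP = 123; V ≈ 5.73 × 123^0.651 ≈ 131.43 kt.
Cyclone Eloise: ΔP = 100; V ≈ 5.73 × 100^0.651 ≈ 114.86 kt.
Difference ≈ 131.43 − 114.86 = 16.57 → 17 kt.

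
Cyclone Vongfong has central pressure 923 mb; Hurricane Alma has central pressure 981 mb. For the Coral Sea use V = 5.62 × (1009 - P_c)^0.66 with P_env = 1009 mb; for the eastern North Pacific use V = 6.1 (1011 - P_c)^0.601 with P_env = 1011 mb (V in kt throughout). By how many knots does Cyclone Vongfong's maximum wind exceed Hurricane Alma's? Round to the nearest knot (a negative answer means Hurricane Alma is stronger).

59 kt

Cyclone Vongfong: ΔP = 86; V ≈ 5.62 × 86^0.66 ≈ 106.29 kt.
Hurricane Alma: ΔP = 30; V ≈ 6.1 × 30^0.601 ≈ 47.11 kt.
Difference ≈ 106.29 − 47.11 = 59.18 → 59 kt.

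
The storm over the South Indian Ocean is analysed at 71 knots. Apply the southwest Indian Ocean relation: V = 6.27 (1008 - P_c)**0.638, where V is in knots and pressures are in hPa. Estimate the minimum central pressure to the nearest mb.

963 mb

ΔP = (V / 6.27)^(1/0.638) = (71/6.27)^1.567.
71/6.27 = 11.324; 11.324^1.567 ≈ 44.88 mb.
P_c = 1008 − 44.88 = 963.12 ≈ 963 mb.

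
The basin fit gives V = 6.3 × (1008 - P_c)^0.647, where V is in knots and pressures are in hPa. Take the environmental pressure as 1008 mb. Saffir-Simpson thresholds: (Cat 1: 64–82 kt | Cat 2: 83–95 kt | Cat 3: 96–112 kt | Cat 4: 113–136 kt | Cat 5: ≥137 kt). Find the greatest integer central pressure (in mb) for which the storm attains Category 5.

Category 5 begins at V = 137 kt.
Required ΔP = (137/6.3)^(1/0.647) = 21.746^1.546 ≈ 116.69 mb.
P_c ≤ 1008 − 116.69 = 891.31, so the highest integer P_c is 891 mb.

891 mb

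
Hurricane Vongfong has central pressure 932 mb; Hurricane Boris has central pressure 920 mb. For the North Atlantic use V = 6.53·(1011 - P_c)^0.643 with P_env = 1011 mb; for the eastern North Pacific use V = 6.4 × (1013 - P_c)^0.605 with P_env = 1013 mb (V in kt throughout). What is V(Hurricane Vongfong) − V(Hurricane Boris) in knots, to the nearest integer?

9 kt

Hurricane Vongfong: ΔP = 79; V ≈ 6.53 × 79^0.643 ≈ 108.41 kt.
Hurricane Boris: ΔP = 93; V ≈ 6.4 × 93^0.605 ≈ 99.34 kt.
Difference ≈ 108.41 − 99.34 = 9.07 → 9 kt.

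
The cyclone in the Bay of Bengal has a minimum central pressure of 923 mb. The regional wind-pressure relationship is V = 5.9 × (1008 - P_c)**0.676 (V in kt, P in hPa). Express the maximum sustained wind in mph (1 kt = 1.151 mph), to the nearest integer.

137 mph

ΔP = 1008 − 923 = 85 mb.
V ≈ 5.9 × 85^0.676 = 5.9 × 20.151 ≈ 118.888 kt.
118.888 × 1.151 ≈ 136.84 mph → 137 mph.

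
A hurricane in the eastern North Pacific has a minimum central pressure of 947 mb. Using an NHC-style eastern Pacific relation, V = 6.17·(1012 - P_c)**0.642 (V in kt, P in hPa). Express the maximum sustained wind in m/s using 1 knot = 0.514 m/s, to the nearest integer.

46 m/s

ΔP = 1012 − 947 = 65 mb.
V ≈ 6.17 × 65^0.642 = 6.17 × 14.584 ≈ 89.986 kt.
89.986 × 0.514 ≈ 46.25 m/s → 46 m/s.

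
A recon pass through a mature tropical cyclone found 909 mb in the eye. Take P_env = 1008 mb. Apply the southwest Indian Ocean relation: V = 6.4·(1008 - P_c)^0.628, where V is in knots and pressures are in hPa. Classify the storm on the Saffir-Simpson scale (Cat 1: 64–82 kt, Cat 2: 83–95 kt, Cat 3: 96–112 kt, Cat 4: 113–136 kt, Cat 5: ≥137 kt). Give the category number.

ΔP = 1008 − 909 = 99 mb.
V ≈ 6.4 × 99^0.628 = 6.4 × 17.92 ≈ 115 kt.
115 kt falls in the Category 4 band.

4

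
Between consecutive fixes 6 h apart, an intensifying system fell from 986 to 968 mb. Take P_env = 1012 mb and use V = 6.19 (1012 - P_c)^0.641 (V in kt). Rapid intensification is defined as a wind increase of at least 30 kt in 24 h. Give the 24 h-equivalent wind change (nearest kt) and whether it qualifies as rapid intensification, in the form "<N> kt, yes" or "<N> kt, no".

V₁: ΔP = 26, V ≈ 6.19 × 26^0.641 ≈ 49.97 kt.
V₂: ΔP = 44, V ≈ 6.19 × 44^0.641 ≈ 70.01 kt.
ΔV over 6 h = 20.04 kt → 24 h equivalent = 20.04 × 24/6 ≈ 80.16 kt.
80 kt ≥ 30 kt ⇒ rapid intensification.

80 kt, yes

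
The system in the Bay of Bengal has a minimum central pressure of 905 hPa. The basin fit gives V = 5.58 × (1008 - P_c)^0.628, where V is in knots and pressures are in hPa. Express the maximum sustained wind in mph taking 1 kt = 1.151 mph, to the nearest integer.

118 mph

ΔP = 1008 − 905 = 103 hPa.
V ≈ 5.58 × 103^0.628 = 5.58 × 18.368 ≈ 102.493 kt.
102.493 × 1.151 ≈ 117.97 mph → 118 mph.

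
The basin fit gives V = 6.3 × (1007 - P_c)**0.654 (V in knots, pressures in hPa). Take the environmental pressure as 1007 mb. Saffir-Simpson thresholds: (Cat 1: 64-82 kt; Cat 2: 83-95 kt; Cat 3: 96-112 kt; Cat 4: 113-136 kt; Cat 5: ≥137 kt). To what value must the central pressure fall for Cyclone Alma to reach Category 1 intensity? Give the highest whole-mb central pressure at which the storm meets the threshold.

972 mb

Category 1 begins at V = 64 kt.
Required ΔP = (64/6.3)^(1/0.654) = 10.159^1.529 ≈ 34.63 mb.
P_c ≤ 1007 − 34.63 = 972.37, so the highest integer P_c is 972 mb.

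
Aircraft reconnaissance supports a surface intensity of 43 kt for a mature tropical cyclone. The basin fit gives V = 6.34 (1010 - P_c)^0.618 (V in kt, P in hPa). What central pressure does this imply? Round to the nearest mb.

988 mb

ΔP = (V / 6.34)^(1/0.618) = (43/6.34)^1.618.
43/6.34 = 6.782; 6.782^1.618 ≈ 22.14 mb.
P_c = 1010 − 22.14 = 987.86 ≈ 988 mb.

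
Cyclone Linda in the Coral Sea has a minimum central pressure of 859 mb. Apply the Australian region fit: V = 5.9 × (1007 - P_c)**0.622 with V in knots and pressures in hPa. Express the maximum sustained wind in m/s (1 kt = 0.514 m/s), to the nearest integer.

68 m/s

ΔP = 1007 − 859 = 148 mb.
V ≈ 5.9 × 148^0.622 = 5.9 × 22.382 ≈ 132.055 kt.
132.055 × 0.514 ≈ 67.88 m/s → 68 m/s.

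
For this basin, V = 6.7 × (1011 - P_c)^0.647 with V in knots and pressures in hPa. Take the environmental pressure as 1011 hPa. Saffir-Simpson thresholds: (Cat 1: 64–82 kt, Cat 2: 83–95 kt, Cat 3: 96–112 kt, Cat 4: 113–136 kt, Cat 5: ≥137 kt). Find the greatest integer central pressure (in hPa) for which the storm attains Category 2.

962 hPa

Category 2 begins at V = 83 kt.
Required ΔP = (83/6.7)^(1/0.647) = 12.388^1.546 ≈ 48.90 hPa.
P_c ≤ 1011 − 48.90 = 962.10, so the highest integer P_c is 962 hPa.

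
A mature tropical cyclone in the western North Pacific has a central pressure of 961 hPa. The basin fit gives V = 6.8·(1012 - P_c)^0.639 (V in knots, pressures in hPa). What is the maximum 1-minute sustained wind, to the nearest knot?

ΔP = 1012 − 961 = 51 hPa.
51^0.639 ≈ 12.335.
V ≈ 6.8 × 12.335 ≈ 83.9 kt.

84 kt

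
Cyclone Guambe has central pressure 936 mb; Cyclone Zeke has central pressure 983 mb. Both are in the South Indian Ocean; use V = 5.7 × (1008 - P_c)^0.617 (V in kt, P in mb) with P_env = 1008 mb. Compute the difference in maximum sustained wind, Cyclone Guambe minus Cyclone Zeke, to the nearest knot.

Cyclone Guambe: ΔP = 72; V ≈ 5.7 × 72^0.617 ≈ 79.77 kt.
Cyclone Zeke: ΔP = 25; V ≈ 5.7 × 25^0.617 ≈ 41.53 kt.
Difference ≈ 79.77 − 41.53 = 38.24 → 38 kt.

38 kt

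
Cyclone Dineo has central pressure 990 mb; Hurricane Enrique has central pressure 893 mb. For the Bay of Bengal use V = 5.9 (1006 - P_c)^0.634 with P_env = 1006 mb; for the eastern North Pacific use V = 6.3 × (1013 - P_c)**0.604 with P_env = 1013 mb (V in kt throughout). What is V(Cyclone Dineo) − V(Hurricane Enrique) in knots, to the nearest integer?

-79 kt

Cyclone Dineo: ΔP = 16; V ≈ 5.9 × 16^0.634 ≈ 34.22 kt.
Hurricane Enrique: ΔP = 120; V ≈ 6.3 × 120^0.604 ≈ 113.54 kt.
Difference ≈ 34.22 − 113.54 = -79.32 → -79 kt.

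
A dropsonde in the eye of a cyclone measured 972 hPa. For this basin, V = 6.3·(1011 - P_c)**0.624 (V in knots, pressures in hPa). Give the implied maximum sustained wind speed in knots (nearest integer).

62 kt

ΔP = 1011 − 972 = 39 hPa.
39^0.624 ≈ 9.836.
V ≈ 6.3 × 9.836 ≈ 62.0 kt.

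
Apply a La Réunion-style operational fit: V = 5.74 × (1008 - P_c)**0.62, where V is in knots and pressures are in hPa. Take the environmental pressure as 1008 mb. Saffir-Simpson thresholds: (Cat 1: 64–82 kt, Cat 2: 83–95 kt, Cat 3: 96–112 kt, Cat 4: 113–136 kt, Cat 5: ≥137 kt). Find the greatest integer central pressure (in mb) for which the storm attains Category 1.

959 mb

Category 1 begins at V = 64 kt.
Required ΔP = (64/5.74)^(1/0.62) = 11.150^1.613 ≈ 48.88 mb.
P_c ≤ 1008 − 48.88 = 959.12, so the highest integer P_c is 959 mb.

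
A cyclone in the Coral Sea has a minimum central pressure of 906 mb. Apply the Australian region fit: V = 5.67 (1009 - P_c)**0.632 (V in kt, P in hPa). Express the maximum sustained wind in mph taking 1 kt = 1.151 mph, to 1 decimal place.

122.1 mph

ΔP = 1009 − 906 = 103 mb.
V ≈ 5.67 × 103^0.632 = 5.67 × 18.712 ≈ 106.095 kt.
106.095 × 1.151 ≈ 122.12 mph → 122.1 mph.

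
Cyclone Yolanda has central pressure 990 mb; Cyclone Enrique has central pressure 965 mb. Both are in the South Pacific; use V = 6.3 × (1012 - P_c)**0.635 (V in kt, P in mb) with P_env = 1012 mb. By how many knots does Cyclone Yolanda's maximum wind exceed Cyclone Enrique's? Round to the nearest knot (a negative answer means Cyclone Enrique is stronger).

-28 kt

Cyclone Yolanda: ΔP = 22; V ≈ 6.3 × 22^0.635 ≈ 44.85 kt.
Cyclone Enrique: ΔP = 47; V ≈ 6.3 × 47^0.635 ≈ 72.63 kt.
Difference ≈ 44.85 − 72.63 = -27.78 → -28 kt.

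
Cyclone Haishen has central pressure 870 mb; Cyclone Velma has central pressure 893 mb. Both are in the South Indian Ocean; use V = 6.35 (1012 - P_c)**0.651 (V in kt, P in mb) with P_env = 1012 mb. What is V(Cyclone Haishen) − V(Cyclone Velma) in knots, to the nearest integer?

Cyclone Haishen: ΔP = 142; V ≈ 6.35 × 142^0.651 ≈ 159.92 kt.
Cyclone Velma: ΔP = 119; V ≈ 6.35 × 119^0.651 ≈ 142.55 kt.
Difference ≈ 159.92 − 142.55 = 17.37 → 17 kt.

17 kt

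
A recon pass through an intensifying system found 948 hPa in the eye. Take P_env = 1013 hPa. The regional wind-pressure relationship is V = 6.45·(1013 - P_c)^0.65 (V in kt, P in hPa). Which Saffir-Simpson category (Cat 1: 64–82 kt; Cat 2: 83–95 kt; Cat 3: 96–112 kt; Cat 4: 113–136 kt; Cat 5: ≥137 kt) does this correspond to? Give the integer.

3

ΔP = 1013 − 948 = 65 hPa.
V ≈ 6.45 × 65^0.65 = 6.45 × 15.08 ≈ 97 kt.
97 kt falls in the Category 3 band.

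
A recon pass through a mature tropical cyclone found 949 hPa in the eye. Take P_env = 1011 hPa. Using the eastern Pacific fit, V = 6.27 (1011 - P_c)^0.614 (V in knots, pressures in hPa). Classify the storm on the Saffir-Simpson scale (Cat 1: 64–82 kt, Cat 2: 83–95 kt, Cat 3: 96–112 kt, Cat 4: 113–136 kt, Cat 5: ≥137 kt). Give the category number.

1

ΔP = 1011 − 949 = 62 hPa.
V ≈ 6.27 × 62^0.614 = 6.27 × 12.60 ≈ 79 kt.
79 kt falls in the Category 1 band.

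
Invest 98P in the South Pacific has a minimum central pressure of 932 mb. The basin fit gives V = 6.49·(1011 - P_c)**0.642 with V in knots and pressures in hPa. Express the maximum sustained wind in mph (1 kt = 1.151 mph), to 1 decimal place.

123.5 mph

ΔP = 1011 − 932 = 79 mb.
V ≈ 6.49 × 79^0.642 = 6.49 × 16.530 ≈ 107.281 kt.
107.281 × 1.151 ≈ 123.48 mph → 123.5 mph.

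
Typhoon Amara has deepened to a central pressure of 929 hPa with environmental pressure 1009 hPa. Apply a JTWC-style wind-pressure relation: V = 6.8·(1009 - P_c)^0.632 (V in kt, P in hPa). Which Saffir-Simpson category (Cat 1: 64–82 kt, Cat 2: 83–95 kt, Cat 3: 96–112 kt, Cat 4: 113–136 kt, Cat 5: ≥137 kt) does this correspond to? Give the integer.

3

ΔP = 1009 − 929 = 80 hPa.
V ≈ 6.8 × 80^0.632 = 6.8 × 15.95 ≈ 108 kt.
108 kt falls in the Category 3 band.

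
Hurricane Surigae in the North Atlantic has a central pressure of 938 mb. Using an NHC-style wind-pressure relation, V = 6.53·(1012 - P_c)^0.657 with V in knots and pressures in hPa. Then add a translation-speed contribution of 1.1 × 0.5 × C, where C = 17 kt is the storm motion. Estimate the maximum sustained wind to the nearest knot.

120 kt

ΔP = 1012 − 938 = 74 mb.
74^0.657 ≈ 16.908.
V ≈ 6.53 × 16.908 ≈ 110.4 kt.
Translation term: 1.1 × 0.5 × 17 = 9.35 kt.
Corrected V ≈ 119.75 kt → 120 kt.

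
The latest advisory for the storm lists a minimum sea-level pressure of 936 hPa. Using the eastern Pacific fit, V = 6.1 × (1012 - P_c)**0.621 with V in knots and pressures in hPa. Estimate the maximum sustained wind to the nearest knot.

ΔP = 1012 − 936 = 76 hPa.
76^0.621 ≈ 14.723.
V ≈ 6.1 × 14.723 ≈ 89.8 kt.

90 kt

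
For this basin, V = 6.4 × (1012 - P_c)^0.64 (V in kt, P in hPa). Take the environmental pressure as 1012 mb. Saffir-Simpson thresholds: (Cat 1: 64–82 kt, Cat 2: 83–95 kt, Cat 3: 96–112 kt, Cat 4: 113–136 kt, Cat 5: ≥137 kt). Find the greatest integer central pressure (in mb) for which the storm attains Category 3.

943 mb

Category 3 begins at V = 96 kt.
Required ΔP = (96/6.4)^(1/0.64) = 15.000^1.562 ≈ 68.81 mb.
P_c ≤ 1012 − 68.81 = 943.19, so the highest integer P_c is 943 mb.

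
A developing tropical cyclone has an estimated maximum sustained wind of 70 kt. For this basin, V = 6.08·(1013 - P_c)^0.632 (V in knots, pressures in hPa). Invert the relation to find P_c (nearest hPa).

ΔP = (V / 6.08)^(1/0.632) = (70/6.08)^1.582.
70/6.08 = 11.513; 11.513^1.582 ≈ 47.76 hPa.
P_c = 1013 − 47.76 = 965.24 ≈ 965 hPa.

965 hPa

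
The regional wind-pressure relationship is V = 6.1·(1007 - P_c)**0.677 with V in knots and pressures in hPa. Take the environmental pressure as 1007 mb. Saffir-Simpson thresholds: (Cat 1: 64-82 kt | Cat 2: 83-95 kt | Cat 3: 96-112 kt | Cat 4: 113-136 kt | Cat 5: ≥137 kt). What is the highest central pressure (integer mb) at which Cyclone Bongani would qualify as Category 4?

Category 4 begins at V = 113 kt.
Required ΔP = (113/6.1)^(1/0.677) = 18.525^1.477 ≈ 74.58 mb.
P_c ≤ 1007 − 74.58 = 932.42, so the highest integer P_c is 932 mb.

932 mb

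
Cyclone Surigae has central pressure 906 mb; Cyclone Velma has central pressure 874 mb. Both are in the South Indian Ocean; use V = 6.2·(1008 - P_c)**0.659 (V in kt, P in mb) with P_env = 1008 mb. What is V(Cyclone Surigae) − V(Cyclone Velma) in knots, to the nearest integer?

Cyclone Surigae: ΔP = 102; V ≈ 6.2 × 102^0.659 ≈ 130.63 kt.
Cyclone Velma: ΔP = 134; V ≈ 6.2 × 134^0.659 ≈ 156.37 kt.
Difference ≈ 130.63 − 156.37 = -25.74 → -26 kt.

-26 kt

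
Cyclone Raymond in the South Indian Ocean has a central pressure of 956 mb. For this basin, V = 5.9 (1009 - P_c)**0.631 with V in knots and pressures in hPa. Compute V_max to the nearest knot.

72 kt

ΔP = 1009 − 956 = 53 mb.
53^0.631 ≈ 12.247.
V ≈ 5.9 × 12.247 ≈ 72.3 kt.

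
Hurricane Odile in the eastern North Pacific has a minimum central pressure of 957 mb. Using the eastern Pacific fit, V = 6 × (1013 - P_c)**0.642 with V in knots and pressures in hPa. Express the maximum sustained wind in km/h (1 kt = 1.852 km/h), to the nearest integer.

ΔP = 1013 − 957 = 56 mb.
V ≈ 6 × 56^0.642 = 6 × 13.254 ≈ 79.522 kt.
79.522 × 1.852 ≈ 147.27 km/h → 147 km/h.

147 km/h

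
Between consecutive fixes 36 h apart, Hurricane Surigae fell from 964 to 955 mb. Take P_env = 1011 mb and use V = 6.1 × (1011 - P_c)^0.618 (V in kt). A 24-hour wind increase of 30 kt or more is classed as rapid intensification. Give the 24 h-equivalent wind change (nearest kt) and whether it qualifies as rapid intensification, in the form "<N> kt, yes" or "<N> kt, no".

V₁: ΔP = 47, V ≈ 6.1 × 47^0.618 ≈ 65.87 kt.
V₂: ΔP = 56, V ≈ 6.1 × 56^0.618 ≈ 73.40 kt.
ΔV over 36 h = 7.53 kt → 24 h equivalent = 7.53 × 24/36 ≈ 5.02 kt.
5 kt < 30 kt ⇒ not rapid intensification.

5 kt, no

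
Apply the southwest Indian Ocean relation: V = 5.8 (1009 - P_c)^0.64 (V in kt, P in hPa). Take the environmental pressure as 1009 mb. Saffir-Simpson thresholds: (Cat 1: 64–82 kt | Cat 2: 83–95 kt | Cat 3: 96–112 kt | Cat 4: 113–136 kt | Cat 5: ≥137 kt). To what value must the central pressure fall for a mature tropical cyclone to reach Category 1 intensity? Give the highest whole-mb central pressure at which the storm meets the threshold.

Category 1 begins at V = 64 kt.
Required ΔP = (64/5.8)^(1/0.64) = 11.034^1.562 ≈ 42.59 mb.
P_c ≤ 1009 − 42.59 = 966.41, so the highest integer P_c is 966 mb.

966 mb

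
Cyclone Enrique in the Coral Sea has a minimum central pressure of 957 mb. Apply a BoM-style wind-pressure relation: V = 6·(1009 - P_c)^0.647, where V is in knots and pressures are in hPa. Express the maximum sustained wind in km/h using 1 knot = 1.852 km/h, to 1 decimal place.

143.2 km/h

ΔP = 1009 − 957 = 52 mb.
V ≈ 6 × 52^0.647 = 6 × 12.890 ≈ 77.340 kt.
77.340 × 1.852 ≈ 143.23 km/h → 143.2 km/h.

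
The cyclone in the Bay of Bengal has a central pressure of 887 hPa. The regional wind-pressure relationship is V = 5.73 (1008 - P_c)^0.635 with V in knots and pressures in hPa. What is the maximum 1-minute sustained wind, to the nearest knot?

120 kt

ΔP = 1008 − 887 = 121 hPa.
121^0.635 ≈ 21.017.
V ≈ 5.73 × 21.017 ≈ 120.4 kt.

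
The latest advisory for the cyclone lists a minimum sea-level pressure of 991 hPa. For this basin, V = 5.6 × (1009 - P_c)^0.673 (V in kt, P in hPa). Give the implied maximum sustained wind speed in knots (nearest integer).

ΔP = 1009 − 991 = 18 hPa.
18^0.673 ≈ 6.995.
V ≈ 5.6 × 6.995 ≈ 39.2 kt.

39 kt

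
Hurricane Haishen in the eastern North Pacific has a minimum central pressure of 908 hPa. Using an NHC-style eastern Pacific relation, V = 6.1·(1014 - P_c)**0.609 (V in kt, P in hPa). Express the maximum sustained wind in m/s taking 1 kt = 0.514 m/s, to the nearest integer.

54 m/s

ΔP = 1014 − 908 = 106 hPa.
V ≈ 6.1 × 106^0.609 = 6.1 × 17.116 ≈ 104.410 kt.
104.410 × 0.514 ≈ 53.67 m/s → 54 m/s.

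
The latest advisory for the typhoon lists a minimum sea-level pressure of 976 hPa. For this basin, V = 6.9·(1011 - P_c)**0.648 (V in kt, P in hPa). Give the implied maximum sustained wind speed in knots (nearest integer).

69 kt

ΔP = 1011 − 976 = 35 hPa.
35^0.648 ≈ 10.013.
V ≈ 6.9 × 10.013 ≈ 69.1 kt.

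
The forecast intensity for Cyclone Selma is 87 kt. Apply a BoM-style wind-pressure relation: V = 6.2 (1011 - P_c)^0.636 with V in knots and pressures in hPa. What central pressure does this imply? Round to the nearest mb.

ΔP = (V / 6.2)^(1/0.636) = (87/6.2)^1.572.
87/6.2 = 14.032; 14.032^1.572 ≈ 63.63 mb.
P_c = 1011 − 63.63 = 947.37 ≈ 947 mb.

947 mb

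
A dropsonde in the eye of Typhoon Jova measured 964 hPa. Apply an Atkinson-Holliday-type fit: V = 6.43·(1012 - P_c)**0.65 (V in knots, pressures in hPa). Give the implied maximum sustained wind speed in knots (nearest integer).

80 kt

ΔP = 1012 − 964 = 48 hPa.
48^0.65 ≈ 12.382.
V ≈ 6.43 × 12.382 ≈ 79.6 kt.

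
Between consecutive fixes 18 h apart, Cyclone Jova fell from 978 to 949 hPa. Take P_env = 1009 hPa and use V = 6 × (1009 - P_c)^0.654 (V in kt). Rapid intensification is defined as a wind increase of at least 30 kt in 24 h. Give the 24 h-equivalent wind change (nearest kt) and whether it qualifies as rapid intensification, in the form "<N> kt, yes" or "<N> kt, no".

V₁: ΔP = 31, V ≈ 6 × 31^0.654 ≈ 56.69 kt.
V₂: ΔP = 60, V ≈ 6 × 60^0.654 ≈ 87.31 kt.
ΔV over 18 h = 30.62 kt → 24 h equivalent = 30.62 × 24/18 ≈ 40.83 kt.
41 kt ≥ 30 kt ⇒ rapid intensification.

41 kt, yes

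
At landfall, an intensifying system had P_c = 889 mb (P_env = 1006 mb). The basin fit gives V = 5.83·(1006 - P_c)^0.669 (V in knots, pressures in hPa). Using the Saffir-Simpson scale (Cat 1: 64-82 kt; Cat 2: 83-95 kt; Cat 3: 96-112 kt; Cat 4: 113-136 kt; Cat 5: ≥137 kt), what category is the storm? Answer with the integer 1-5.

ΔP = 1006 − 889 = 117 mb.
V ≈ 5.83 × 117^0.669 = 5.83 × 24.19 ≈ 141 kt.
141 kt falls in the Category 5 band.

5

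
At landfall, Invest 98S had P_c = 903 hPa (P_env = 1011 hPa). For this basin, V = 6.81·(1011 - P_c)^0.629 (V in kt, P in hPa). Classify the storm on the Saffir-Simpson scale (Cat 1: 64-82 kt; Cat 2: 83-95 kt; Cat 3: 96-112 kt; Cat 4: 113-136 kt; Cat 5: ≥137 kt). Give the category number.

4

ΔP = 1011 − 903 = 108 hPa.
V ≈ 6.81 × 108^0.629 = 6.81 × 19.01 ≈ 129 kt.
129 kt falls in the Category 4 band.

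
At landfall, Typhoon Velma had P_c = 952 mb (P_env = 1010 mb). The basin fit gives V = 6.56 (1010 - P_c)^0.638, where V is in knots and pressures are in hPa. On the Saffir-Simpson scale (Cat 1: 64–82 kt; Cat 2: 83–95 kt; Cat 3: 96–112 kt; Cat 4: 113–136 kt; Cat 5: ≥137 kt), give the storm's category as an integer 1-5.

2

ΔP = 1010 − 952 = 58 mb.
V ≈ 6.56 × 58^0.638 = 6.56 × 13.34 ≈ 87 kt.
87 kt falls in the Category 2 band.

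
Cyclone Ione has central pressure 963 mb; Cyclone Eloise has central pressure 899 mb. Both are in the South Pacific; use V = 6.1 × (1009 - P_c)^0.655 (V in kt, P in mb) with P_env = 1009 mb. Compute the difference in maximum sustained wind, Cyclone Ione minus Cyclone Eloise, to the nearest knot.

Cyclone Ione: ΔP = 46; V ≈ 6.1 × 46^0.655 ≈ 74.89 kt.
Cyclone Eloise: ΔP = 110; V ≈ 6.1 × 110^0.655 ≈ 132.57 kt.
Difference ≈ 74.89 − 132.57 = -57.68 → -58 kt.

-58 kt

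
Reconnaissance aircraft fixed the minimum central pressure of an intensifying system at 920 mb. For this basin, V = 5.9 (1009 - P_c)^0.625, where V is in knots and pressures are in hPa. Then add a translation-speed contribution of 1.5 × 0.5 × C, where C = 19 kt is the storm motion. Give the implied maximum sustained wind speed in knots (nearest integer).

ΔP = 1009 − 920 = 89 mb.
89^0.625 ≈ 16.534.
V ≈ 5.9 × 16.534 ≈ 97.5 kt.
Translation term: 1.5 × 0.5 × 19 = 14.25 kt.
Corrected V ≈ 111.75 kt → 112 kt.

112 kt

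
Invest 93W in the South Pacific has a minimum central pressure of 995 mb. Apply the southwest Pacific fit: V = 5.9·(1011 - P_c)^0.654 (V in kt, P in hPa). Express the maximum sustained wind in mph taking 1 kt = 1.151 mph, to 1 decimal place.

41.6 mph

ΔP = 1011 − 995 = 16 mb.
V ≈ 5.9 × 16^0.654 = 5.9 × 6.130 ≈ 36.170 kt.
36.170 × 1.151 ≈ 41.63 mph → 41.6 mph.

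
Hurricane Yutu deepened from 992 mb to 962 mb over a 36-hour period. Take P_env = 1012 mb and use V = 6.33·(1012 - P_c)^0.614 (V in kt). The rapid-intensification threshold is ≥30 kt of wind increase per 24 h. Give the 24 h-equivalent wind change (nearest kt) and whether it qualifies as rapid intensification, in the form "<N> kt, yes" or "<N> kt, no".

V₁: ΔP = 20, V ≈ 6.33 × 20^0.614 ≈ 39.83 kt.
V₂: ΔP = 50, V ≈ 6.33 × 50^0.614 ≈ 69.92 kt.
ΔV over 36 h = 30.09 kt → 24 h equivalent = 30.09 × 24/36 ≈ 20.06 kt.
20 kt < 30 kt ⇒ not rapid intensification.

20 kt, no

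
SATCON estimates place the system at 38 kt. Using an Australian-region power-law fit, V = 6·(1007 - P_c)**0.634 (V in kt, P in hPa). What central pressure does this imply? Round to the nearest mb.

ΔP = (V / 6)^(1/0.634) = (38/6)^1.577.
38/6 = 6.333; 6.333^1.577 ≈ 18.38 mb.
P_c = 1007 − 18.38 = 988.62 ≈ 989 mb.

989 mb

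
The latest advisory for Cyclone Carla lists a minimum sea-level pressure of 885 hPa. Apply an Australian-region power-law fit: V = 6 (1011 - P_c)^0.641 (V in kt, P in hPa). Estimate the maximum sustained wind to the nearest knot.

ΔP = 1011 − 885 = 126 hPa.
126^0.641 ≈ 22.199.
V ≈ 6 × 22.199 ≈ 133.2 kt.

133 kt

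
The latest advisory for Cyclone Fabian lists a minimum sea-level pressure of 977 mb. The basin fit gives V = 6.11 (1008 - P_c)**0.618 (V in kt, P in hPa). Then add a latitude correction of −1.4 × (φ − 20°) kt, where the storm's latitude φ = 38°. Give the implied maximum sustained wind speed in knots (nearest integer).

26 kt

ΔP = 1008 − 977 = 31 mb.
31^0.618 ≈ 8.350.
V ≈ 6.11 × 8.350 ≈ 51.0 kt.
Latitude correction: −1.4 × (38 − 20) = -25.2 kt.
Corrected V ≈ 25.8 kt → 26 kt.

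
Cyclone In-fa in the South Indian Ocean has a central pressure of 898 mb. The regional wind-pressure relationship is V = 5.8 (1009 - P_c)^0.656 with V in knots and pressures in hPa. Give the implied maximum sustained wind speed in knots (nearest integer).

ΔP = 1009 − 898 = 111 mb.
111^0.656 ≈ 21.965.
V ≈ 5.8 × 21.965 ≈ 127.4 kt.

127 kt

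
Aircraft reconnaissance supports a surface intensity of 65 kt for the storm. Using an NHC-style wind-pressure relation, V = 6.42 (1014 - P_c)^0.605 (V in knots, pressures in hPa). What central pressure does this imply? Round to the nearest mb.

968 mb

ΔP = (V / 6.42)^(1/0.605) = (65/6.42)^1.653.
65/6.42 = 10.125; 10.125^1.653 ≈ 45.90 mb.
P_c = 1014 − 45.90 = 968.10 ≈ 968 mb.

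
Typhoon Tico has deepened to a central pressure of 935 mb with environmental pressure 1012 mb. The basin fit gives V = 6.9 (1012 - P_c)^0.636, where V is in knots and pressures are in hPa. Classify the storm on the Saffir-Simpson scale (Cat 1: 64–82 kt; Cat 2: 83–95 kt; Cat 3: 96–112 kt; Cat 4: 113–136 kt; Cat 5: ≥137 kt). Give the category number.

3

ΔP = 1012 − 935 = 77 mb.
V ≈ 6.9 × 77^0.636 = 6.9 × 15.84 ≈ 109 kt.
109 kt falls in the Category 3 band.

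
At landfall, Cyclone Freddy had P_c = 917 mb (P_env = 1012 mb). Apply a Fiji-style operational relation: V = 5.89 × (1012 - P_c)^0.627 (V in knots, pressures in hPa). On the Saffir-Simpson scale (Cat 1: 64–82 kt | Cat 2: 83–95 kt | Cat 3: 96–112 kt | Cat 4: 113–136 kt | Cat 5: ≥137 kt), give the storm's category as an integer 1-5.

ΔP = 1012 − 917 = 95 mb.
V ≈ 5.89 × 95^0.627 = 5.89 × 17.38 ≈ 102 kt.
102 kt falls in the Category 3 band.

3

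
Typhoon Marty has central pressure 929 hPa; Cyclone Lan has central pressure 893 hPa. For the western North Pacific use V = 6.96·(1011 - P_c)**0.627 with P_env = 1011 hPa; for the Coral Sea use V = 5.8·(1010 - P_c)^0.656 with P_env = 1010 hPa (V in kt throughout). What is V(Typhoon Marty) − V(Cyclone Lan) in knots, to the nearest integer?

-22 kt

Typhoon Marty: ΔP = 82; V ≈ 6.96 × 82^0.627 ≈ 110.30 kt.
Cyclone Lan: ΔP = 117; V ≈ 5.8 × 117^0.656 ≈ 131.87 kt.
Difference ≈ 110.30 − 131.87 = -21.57 → -22 kt.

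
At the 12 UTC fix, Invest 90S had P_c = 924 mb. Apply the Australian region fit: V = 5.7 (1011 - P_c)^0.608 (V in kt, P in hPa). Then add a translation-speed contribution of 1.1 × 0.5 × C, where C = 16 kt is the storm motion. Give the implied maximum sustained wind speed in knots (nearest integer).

ΔP = 1011 − 924 = 87 mb.
87^0.608 ≈ 15.109.
V ≈ 5.7 × 15.109 ≈ 86.1 kt.
Translation term: 1.1 × 0.5 × 16 = 8.8 kt.
Corrected V ≈ 94.9 kt → 95 kt.

95 kt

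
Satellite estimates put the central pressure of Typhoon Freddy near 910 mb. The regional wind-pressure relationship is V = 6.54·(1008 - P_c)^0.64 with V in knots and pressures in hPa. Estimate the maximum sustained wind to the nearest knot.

123 kt

ΔP = 1008 − 910 = 98 mb.
98^0.64 ≈ 18.810.
V ≈ 6.54 × 18.810 ≈ 123.0 kt.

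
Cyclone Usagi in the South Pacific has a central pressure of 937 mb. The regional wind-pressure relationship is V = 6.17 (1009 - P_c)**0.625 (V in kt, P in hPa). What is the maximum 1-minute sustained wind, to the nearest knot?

89 kt

ΔP = 1009 − 937 = 72 mb.
72^0.625 ≈ 14.482.
V ≈ 6.17 × 14.482 ≈ 89.4 kt.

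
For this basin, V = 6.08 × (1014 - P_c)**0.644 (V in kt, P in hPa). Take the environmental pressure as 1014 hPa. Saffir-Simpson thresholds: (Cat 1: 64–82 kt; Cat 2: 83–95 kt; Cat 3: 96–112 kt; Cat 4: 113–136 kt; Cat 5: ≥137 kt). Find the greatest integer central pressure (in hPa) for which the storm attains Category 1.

Category 1 begins at V = 64 kt.
Required ΔP = (64/6.08)^(1/0.644) = 10.526^1.553 ≈ 38.67 hPa.
P_c ≤ 1014 − 38.67 = 975.33, so the highest integer P_c is 975 hPa.

975 hPa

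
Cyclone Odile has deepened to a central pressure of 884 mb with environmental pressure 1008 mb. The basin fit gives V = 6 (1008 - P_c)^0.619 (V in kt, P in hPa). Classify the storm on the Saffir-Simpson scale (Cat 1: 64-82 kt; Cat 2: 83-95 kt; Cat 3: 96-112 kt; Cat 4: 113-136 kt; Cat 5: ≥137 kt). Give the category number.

4

ΔP = 1008 − 884 = 124 mb.
V ≈ 6 × 124^0.619 = 6 × 19.76 ≈ 119 kt.
119 kt falls in the Category 4 band.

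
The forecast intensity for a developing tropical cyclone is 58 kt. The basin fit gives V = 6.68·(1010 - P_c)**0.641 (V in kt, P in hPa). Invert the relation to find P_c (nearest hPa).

ΔP = (V / 6.68)^(1/0.641) = (58/6.68)^1.560.
58/6.68 = 8.683; 8.683^1.560 ≈ 29.13 hPa.
P_c = 1010 − 29.13 = 980.87 ≈ 981 hPa.

981 hPa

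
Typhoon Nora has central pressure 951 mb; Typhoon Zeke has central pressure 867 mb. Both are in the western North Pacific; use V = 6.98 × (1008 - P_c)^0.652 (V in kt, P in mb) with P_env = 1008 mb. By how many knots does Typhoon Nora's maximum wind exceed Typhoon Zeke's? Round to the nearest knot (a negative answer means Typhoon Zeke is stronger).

-78 kt

Typhoon Nora: ΔP = 57; V ≈ 6.98 × 57^0.652 ≈ 97.43 kt.
Typhoon Zeke: ΔP = 141; V ≈ 6.98 × 141^0.652 ≈ 175.85 kt.
Difference ≈ 97.43 − 175.85 = -78.42 → -78 kt.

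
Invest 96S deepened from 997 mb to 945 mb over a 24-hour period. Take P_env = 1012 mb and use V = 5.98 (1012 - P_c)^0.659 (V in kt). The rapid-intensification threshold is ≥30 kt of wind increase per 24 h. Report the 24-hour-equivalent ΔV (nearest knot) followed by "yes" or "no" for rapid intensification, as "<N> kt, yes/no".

V₁: ΔP = 15, V ≈ 5.98 × 15^0.659 ≈ 35.62 kt.
V₂: ΔP = 67, V ≈ 5.98 × 67^0.659 ≈ 95.52 kt.
ΔV over 24 h = 59.90 kt → 24 h equivalent = 59.90 × 24/24 ≈ 59.90 kt.
60 kt ≥ 30 kt ⇒ rapid intensification.

60 kt, yes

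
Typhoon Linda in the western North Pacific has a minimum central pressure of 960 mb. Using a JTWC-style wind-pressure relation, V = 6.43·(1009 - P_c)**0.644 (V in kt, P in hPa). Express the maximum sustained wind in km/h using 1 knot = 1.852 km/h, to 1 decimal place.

146.0 km/h

ΔP = 1009 − 960 = 49 mb.
V ≈ 6.43 × 49^0.644 = 6.43 × 12.260 ≈ 78.831 kt.
78.831 × 1.852 ≈ 146.00 km/h → 146.0 km/h.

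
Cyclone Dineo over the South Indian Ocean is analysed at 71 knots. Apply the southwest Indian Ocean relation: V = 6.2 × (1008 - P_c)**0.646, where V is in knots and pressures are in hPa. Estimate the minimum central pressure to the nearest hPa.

ΔP = (V / 6.2)^(1/0.646) = (71/6.2)^1.548.
71/6.2 = 11.452; 11.452^1.548 ≈ 43.56 hPa.
P_c = 1008 − 43.56 = 964.44 ≈ 964 hPa.

964 hPa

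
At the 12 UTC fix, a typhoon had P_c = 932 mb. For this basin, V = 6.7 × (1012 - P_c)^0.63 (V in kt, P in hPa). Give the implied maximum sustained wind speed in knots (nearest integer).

106 kt

ΔP = 1012 − 932 = 80 mb.
80^0.63 ≈ 15.811.
V ≈ 6.7 × 15.811 ≈ 105.9 kt.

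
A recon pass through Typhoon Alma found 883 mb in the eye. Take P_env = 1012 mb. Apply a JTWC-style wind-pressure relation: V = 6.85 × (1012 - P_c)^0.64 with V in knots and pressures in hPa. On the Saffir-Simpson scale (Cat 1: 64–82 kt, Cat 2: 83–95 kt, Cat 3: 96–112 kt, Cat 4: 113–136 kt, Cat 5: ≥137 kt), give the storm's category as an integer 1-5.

5

ΔP = 1012 − 883 = 129 mb.
V ≈ 6.85 × 129^0.64 = 6.85 × 22.43 ≈ 154 kt.
154 kt falls in the Category 5 band.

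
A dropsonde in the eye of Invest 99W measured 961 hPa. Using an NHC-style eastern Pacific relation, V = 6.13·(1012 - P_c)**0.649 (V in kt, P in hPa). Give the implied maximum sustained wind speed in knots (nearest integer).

ΔP = 1012 − 961 = 51 hPa.
51^0.649 ≈ 12.830.
V ≈ 6.13 × 12.830 ≈ 78.6 kt.

79 kt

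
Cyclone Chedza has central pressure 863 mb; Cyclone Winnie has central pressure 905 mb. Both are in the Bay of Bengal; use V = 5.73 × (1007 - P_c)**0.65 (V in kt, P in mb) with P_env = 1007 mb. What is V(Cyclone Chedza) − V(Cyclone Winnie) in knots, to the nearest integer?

Cyclone Chedza: ΔP = 144; V ≈ 5.73 × 144^0.65 ≈ 144.91 kt.
Cyclone Winnie: ΔP = 102; V ≈ 5.73 × 102^0.65 ≈ 115.81 kt.
Difference ≈ 144.91 − 115.81 = 29.10 → 29 kt.

29 kt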